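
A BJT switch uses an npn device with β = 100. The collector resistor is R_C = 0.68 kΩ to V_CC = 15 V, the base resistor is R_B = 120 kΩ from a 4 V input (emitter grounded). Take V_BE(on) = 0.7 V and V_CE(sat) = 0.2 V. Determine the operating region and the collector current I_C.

active; I_C ≈ 2.8 mA

Assume active. Base-emitter loop: I_B = (V_BB − V_BE)/R_B = (4 − 0.7)/120 = 0.0275 mA.
I_C = β·I_B = 100×0.0275 = 2.75 mA.
V_CE = V_CC − I_C·R_C = 15 − 2.75×0.68 = 13.1 V > V_CE(sat), so the active-region assumption holds.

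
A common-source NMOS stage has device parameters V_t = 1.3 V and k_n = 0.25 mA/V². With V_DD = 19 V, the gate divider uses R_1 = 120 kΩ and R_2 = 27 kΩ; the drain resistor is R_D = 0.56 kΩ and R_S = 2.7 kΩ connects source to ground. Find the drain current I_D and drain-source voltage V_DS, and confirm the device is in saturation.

I_D ≈ 0.27 mA, V_DS ≈ 18 V

V_G = V_DD·R_2/(R_1+R_2) = 19×27/147 = 3.49 V.
Assume saturation: I_D = (k_n/2)(V_GS − V_t)² with V_GS = V_G − I_D·R_S = 3.49 − 2.7·I_D.
Substituting gives 0.911·I_D² − 2.48·I_D + 0.599 = 0, with roots I_D = 0.268 or 2.45 mA.
The root I_D = 2.45 mA gives V_GS = -3.13 V ≤ V_t, so take I_D = 0.268 mA.
Then V_GS = 2.77 V and V_DS = V_DD − I_D(R_D+R_S) = 19 − 0.268×3.26 = 18.1 V.
Saturation requires V_DS ≥ V_GS − V_t = 1.47 V; 18.1 ≥ 1.47 ✓.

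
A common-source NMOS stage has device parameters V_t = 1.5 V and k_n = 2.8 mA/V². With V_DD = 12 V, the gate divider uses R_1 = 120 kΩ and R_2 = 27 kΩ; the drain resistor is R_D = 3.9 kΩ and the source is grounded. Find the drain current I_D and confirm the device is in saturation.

V_G = V_DD·R_2/(R_1+R_2) = 12×27/147 = 2.2 V. With the source grounded, V_GS = V_G = 2.2 V.
Assume saturation: I_D = (k_n/2)(V_GS − V_t)² = (2.8/2)×(2.2 − 1.5)² = 1.4×0.704² = 0.694 mA.
V_DS = V_DD − I_D·R_D = 12 − 0.694×3.9 = 9.29 V.
Saturation requires V_DS ≥ V_GS − V_t = 0.704 V; 9.29 ≥ 0.704 ✓.

I_D ≈ 0.69 mA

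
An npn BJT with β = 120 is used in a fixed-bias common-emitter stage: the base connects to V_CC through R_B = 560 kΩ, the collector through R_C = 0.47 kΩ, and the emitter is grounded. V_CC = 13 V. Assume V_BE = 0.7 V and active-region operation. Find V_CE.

V_CE ≈ 12 V

Base loop: V_CC = I_B·R_B + V_BE, so I_B = (13 − 0.7)/560 kΩ = 0.022 mA.
In the active region I_C = β·I_B = 120 × 0.022 = 2.64 mA.
Collector loop: V_CE = V_CC − I_C·R_C = 13 − 2.64×0.47 = 11.8 V.
Since V_CE = 11.8 V > V_CE(sat) ≈ 0.2 V, the transistor is in the active region as assumed.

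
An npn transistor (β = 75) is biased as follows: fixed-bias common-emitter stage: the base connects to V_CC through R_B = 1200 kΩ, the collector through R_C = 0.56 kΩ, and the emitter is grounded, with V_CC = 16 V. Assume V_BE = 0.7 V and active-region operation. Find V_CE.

V_CE ≈ 15 V

Base loop: V_CC = I_B·R_B + V_BE, so I_B = (16 − 0.7)/1200 kΩ = 0.0128 mA.
In the active region I_C = β·I_B = 75 × 0.0128 = 0.956 mA.
Collector loop: V_CE = V_CC − I_C·R_C = 16 − 0.956×0.56 = 15.5 V.
Since V_CE = 15.5 V > V_CE(sat) ≈ 0.2 V, the transistor is in the active region as assumed.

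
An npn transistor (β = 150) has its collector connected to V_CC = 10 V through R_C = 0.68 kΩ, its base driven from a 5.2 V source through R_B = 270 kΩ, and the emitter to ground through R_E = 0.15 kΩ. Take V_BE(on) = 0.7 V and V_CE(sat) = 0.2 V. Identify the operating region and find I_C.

active; I_C ≈ 2.3 mA

Assume active. Base-emitter loop: I_B = (V_BB − V_BE)/(R_B + (β+1)R_E) = (5.2 − 0.7)/(270 + 151×0.15) = 0.0154 mA.
I_C = β·I_B = 150×0.0154 = 2.31 mA.
V_CE = V_CC − I_C·R_C − I_E·R_E = 10 − 2.31×0.68 − 2.32×0.15 = 8.08 V > V_CE(sat), so the active-region assumption holds.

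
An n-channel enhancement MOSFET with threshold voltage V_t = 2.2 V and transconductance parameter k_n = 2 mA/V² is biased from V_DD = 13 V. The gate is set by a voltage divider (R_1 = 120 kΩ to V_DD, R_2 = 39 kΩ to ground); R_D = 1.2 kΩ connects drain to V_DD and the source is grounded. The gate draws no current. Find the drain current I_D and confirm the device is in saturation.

I_D ≈ 0.98 mA

V_G = V_DD·R_2/(R_1+R_2) = 13×39/159 = 3.19 V. With the source grounded, V_GS = V_G = 3.19 V.
Assume saturation: I_D = (k_n/2)(V_GS − V_t)² = (2/2)×(3.19 − 2.2)² = 1×0.989² = 0.977 mA.
V_DS = V_DD − I_D·R_D = 13 − 0.977×1.2 = 11.8 V.
Saturation requires V_DS ≥ V_GS − V_t = 0.989 V; 11.8 ≥ 0.989 ✓.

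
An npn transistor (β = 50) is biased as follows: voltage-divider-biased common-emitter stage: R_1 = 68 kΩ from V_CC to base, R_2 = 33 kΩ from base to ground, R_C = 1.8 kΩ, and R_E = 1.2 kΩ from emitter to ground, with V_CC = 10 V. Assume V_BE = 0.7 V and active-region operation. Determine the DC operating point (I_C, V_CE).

Thevenize the base divider: V_Th = V_CC·R_2/(R_1+R_2) = 10×33/101 = 3.27 V, R_Th = R_1‖R_2 = 22.2 kΩ.
Base-emitter loop: V_Th = I_B·R_Th + V_BE + (β+1)I_B·R_E, so I_B = (3.27 − 0.7) / (22.2 + 51×1.2) = 0.0308 mA.
I_C = β·I_B = 50×0.0308 = 1.54 mA, and I_E = (β+1)I_B = 1.57 mA.
V_CE = V_CC − I_C·R_C − I_E·R_E = 10 − 1.54×1.8 − 1.57×1.2 = 5.35 V.
V_CE = 5.35 V > 0.2 V confirms active-region operation.

I_C ≈ 1.5 mA, V_CE ≈ 5.3 V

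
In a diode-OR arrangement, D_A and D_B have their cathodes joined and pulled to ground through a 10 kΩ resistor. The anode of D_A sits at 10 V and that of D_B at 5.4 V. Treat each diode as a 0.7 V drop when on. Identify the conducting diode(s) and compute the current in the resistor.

Assume both conduct. Then node N would need to be at both 10−0.7 = 9.3 V and 5.4−0.7 = 4.7 V, which is impossible.
Assume only D_A conducts: V_N = 10 − 0.7 = 9.3 V, so I_R = 9.3/10 = 0.93 mA.
Check D_B: its anode-to-cathode voltage is 5.4 − 9.3 = -3.9 V < 0.7 V, so it is off. The assumption is consistent.

Only D_A conducts; I_R ≈ 0.93 mA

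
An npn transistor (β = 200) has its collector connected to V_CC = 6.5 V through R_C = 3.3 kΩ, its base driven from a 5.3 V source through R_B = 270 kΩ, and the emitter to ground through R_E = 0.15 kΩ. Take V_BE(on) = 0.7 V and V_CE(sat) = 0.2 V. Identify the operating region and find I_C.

Assume active: I_B = (5.3 − 0.7)/(270 + 201×0.15) = 0.0153 mA, I_C = β·I_B = 3.07 mA.
Then V_CE = 6.5 − 3.07×3.3 − 3.08×0.15 = -4.08 V < 0.2 V — the active assumption fails.
Re-solve with V_CE = 0.2 V. KCL at the emitter: V_E/R_E = (V_BB−0.7−V_E)/R_B + (V_CC−0.2−V_E)/R_C, giving V_E = 0.276 V.
I_C = (V_CC − 0.2 − V_E)/R_C = (6.3 − 0.276)/3.3 = 1.83 mA.
Check: I_B = (4.6 − 0.276)/270 = 0.016 mA, and β·I_B = 3.2 mA > I_C, confirming saturation.

saturation; I_C ≈ 1.8 mA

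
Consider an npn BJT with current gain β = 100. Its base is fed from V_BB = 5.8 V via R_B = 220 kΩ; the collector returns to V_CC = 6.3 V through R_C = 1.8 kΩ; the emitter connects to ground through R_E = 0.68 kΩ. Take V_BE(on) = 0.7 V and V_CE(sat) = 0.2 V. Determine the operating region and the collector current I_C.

active; I_C ≈ 1.8 mA

Assume active. Base-emitter loop: I_B = (V_BB − V_BE)/(R_B + (β+1)R_E) = (5.8 − 0.7)/(220 + 101×0.68) = 0.0177 mA.
I_C = β·I_B = 100×0.0177 = 1.77 mA.
V_CE = V_CC − I_C·R_C − I_E·R_E = 6.3 − 1.77×1.8 − 1.78×0.68 = 1.91 V > V_CE(sat), so the active-region assumption holds.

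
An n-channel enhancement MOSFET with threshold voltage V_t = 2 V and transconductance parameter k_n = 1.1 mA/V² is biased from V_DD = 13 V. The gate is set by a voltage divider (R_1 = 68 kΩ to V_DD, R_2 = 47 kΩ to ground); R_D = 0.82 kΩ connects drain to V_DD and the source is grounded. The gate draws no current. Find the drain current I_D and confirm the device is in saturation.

I_D ≈ 6 mA

V_G = V_DD·R_2/(R_1+R_2) = 13×47/115 = 5.31 V. With the source grounded, V_GS = V_G = 5.31 V.
Assume saturation: I_D = (k_n/2)(V_GS − V_t)² = (1.1/2)×(5.31 − 2)² = 0.55×3.31² = 6.04 mA.
V_DS = V_DD − I_D·R_D = 13 − 6.04×0.82 = 8.05 V.
Saturation requires V_DS ≥ V_GS − V_t = 3.31 V; 8.05 ≥ 3.31 ✓.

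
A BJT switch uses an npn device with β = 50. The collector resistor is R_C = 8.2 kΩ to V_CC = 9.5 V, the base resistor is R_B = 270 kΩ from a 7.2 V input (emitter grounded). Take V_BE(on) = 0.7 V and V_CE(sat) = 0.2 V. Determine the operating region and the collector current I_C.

Assume active: I_B = (7.2 − 0.7)/270 = 0.0241 mA, giving I_C = β·I_B = 1.2 mA.
But then V_CE = 9.5 − 1.2×8.2 = -0.37 V < V_CE(sat) = 0.2 V — impossible in the active region.
So the transistor is saturated. With V_CE = 0.2 V, I_C = (V_CC − 0.2)/R_C = 9.3/8.2 = 1.13 mA.
Check: β·I_B = 1.2 mA > I_C = 1.13 mA, confirming saturation.

saturation; I_C ≈ 1.1 mA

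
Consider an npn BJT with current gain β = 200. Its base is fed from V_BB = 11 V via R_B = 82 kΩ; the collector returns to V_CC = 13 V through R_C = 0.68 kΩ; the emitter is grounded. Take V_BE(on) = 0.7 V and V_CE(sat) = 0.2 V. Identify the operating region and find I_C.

Assume active: I_B = (11 − 0.7)/82 = 0.126 mA, giving I_C = β·I_B = 25.1 mA.
But then V_CE = 13 − 25.1×0.68 = -4.08 V < V_CE(sat) = 0.2 V — impossible in the active region.
So the transistor is saturated. With V_CE = 0.2 V, I_C = (V_CC − 0.2)/R_C = 12.8/0.68 = 18.8 mA.
Check: β·I_B = 25.1 mA > I_C = 18.8 mA, confirming saturation.

saturation; I_C ≈ 19 mA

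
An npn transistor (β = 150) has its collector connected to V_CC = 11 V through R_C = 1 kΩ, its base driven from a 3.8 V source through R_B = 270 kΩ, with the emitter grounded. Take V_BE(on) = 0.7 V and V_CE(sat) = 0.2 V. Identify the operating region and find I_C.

active; I_C ≈ 1.7 mA

Assume active. Base-emitter loop: I_B = (V_BB − V_BE)/R_B = (3.8 − 0.7)/270 = 0.0115 mA.
I_C = β·I_B = 150×0.0115 = 1.72 mA.
V_CE = V_CC − I_C·R_C = 11 − 1.72×1 = 9.28 V > V_CE(sat), so the active-region assumption holds.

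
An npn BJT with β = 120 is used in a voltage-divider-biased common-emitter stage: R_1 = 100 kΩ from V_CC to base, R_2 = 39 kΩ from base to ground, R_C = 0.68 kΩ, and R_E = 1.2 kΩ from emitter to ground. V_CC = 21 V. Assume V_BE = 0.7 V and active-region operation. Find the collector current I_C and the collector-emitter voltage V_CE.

I_C ≈ 3.6 mA, V_CE ≈ 14 V

Thevenize the base divider: V_Th = V_CC·R_2/(R_1+R_2) = 21×39/139 = 5.89 V, R_Th = R_1‖R_2 = 28.1 kΩ.
Base-emitter loop: V_Th = I_B·R_Th + V_BE + (β+1)I_B·R_E, so I_B = (5.89 − 0.7) / (28.1 + 121×1.2) = 0.03 mA.
I_C = β·I_B = 120×0.03 = 3.6 mA, and I_E = (β+1)I_B = 3.63 mA.
V_CE = V_CC − I_C·R_C − I_E·R_E = 21 − 3.6×0.68 − 3.63×1.2 = 14.2 V.
V_CE = 14.2 V > 0.2 V confirms active-region operation.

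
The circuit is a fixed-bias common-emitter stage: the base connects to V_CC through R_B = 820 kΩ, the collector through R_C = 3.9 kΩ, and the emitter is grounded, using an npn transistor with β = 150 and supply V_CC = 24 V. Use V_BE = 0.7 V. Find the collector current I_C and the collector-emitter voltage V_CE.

I_C ≈ 4.3 mA, V_CE ≈ 7.4 V

Base loop: V_CC = I_B·R_B + V_BE, so I_B = (24 − 0.7)/820 kΩ = 0.0284 mA.
In the active region I_C = β·I_B = 150 × 0.0284 = 4.26 mA.
Collector loop: V_CE = V_CC − I_C·R_C = 24 − 4.26×3.9 = 7.38 V.
Since V_CE = 7.38 V > V_CE(sat) ≈ 0.2 V, the transistor is in the active region as assumed.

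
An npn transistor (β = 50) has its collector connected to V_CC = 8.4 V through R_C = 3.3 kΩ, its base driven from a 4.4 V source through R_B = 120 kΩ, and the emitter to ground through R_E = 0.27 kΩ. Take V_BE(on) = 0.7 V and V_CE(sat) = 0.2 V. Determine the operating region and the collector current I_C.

Assume active. Base-emitter loop: I_B = (V_BB − V_BE)/(R_B + (β+1)R_E) = (4.4 − 0.7)/(120 + 51×0.27) = 0.0277 mA.
I_C = β·I_B = 50×0.0277 = 1.38 mA.
V_CE = V_CC − I_C·R_C − I_E·R_E = 8.4 − 1.38×3.3 − 1.41×0.27 = 3.46 V > V_CE(sat), so the active-region assumption holds.

active; I_C ≈ 1.4 mA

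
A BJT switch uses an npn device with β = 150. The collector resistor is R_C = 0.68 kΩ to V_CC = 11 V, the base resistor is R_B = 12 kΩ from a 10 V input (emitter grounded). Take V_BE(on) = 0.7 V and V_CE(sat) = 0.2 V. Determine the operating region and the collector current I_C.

Assume active: I_B = (10 − 0.7)/12 = 0.775 mA, giving I_C = β·I_B = 116 mA.
But then V_CE = 11 − 116×0.68 = -68.1 V < V_CE(sat) = 0.2 V — impossible in the active region.
So the transistor is saturated. With V_CE = 0.2 V, I_C = (V_CC − 0.2)/R_C = 10.8/0.68 = 15.9 mA.
Check: β·I_B = 116 mA > I_C = 15.9 mA, confirming saturation.

saturation; I_C ≈ 16 mA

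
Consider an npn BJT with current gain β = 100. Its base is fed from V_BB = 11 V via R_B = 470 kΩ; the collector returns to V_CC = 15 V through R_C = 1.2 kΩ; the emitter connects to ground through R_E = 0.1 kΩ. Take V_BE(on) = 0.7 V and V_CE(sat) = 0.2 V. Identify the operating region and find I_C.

active; I_C ≈ 2.1 mA

Assume active. Base-emitter loop: I_B = (V_BB − V_BE)/(R_B + (β+1)R_E) = (11 − 0.7)/(470 + 101×0.1) = 0.0215 mA.
I_C = β·I_B = 100×0.0215 = 2.15 mA.
V_CE = V_CC − I_C·R_C − I_E·R_E = 15 − 2.15×1.2 − 2.17×0.1 = 12.2 V > V_CE(sat), so the active-region assumption holds.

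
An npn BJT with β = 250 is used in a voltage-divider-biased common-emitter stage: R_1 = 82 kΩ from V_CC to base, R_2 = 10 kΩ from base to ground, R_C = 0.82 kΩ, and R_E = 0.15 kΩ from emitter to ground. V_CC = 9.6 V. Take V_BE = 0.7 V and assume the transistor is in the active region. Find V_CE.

V_CE ≈ 7.8 V

Thevenize the base divider: V_Th = V_CC·R_2/(R_1+R_2) = 9.6×10/92 = 1.04 V, R_Th = R_1‖R_2 = 8.91 kΩ.
Base-emitter loop: V_Th = I_B·R_Th + V_BE + (β+1)I_B·R_E, so I_B = (1.04 − 0.7) / (8.91 + 251×0.15) = 0.00738 mA.
I_C = β·I_B = 250×0.00738 = 1.84 mA, and I_E = (β+1)I_B = 1.85 mA.
V_CE = V_CC − I_C·R_C − I_E·R_E = 9.6 − 1.84×0.82 − 1.85×0.15 = 7.81 V.
V_CE = 7.81 V > 0.2 V confirms active-region operation.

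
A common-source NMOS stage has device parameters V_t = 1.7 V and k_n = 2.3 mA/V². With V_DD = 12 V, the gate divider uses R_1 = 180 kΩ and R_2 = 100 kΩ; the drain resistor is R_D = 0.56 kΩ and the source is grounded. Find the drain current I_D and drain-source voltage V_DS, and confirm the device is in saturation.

I_D ≈ 7.7 mA, V_DS ≈ 7.7 V

V_G = V_DD·R_2/(R_1+R_2) = 12×100/280 = 4.29 V. With the source grounded, V_GS = V_G = 4.29 V.
Assume saturation: I_D = (k_n/2)(V_GS − V_t)² = (2.3/2)×(4.29 − 1.7)² = 1.15×2.59² = 7.69 mA.
V_DS = V_DD − I_D·R_D = 12 − 7.69×0.56 = 7.69 V.
Saturation requires V_DS ≥ V_GS − V_t = 2.59 V; 7.69 ≥ 2.59 ✓.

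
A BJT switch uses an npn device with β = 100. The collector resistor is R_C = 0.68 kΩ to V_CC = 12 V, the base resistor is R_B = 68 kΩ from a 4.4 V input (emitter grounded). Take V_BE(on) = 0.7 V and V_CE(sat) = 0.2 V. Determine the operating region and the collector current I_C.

Assume active. Base-emitter loop: I_B = (V_BB − V_BE)/R_B = (4.4 − 0.7)/68 = 0.0544 mA.
I_C = β·I_B = 100×0.0544 = 5.44 mA.
V_CE = V_CC − I_C·R_C = 12 − 5.44×0.68 = 8.3 V > V_CE(sat), so the active-region assumption holds.

active; I_C ≈ 5.4 mA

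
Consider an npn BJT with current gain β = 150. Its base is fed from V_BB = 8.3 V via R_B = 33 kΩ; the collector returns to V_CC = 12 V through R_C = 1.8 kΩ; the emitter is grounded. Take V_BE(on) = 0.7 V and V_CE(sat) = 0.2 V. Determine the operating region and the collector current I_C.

Assume active: I_B = (8.3 − 0.7)/33 = 0.23 mA, giving I_C = β·I_B = 34.5 mA.
But then V_CE = 12 − 34.5×1.8 = -50.2 V < V_CE(sat) = 0.2 V — impossible in the active region.
So the transistor is saturated. With V_CE = 0.2 V, I_C = (V_CC − 0.2)/R_C = 11.8/1.8 = 6.56 mA.
Check: β·I_B = 34.5 mA > I_C = 6.56 mA, confirming saturation.

saturation; I_C ≈ 6.6 mA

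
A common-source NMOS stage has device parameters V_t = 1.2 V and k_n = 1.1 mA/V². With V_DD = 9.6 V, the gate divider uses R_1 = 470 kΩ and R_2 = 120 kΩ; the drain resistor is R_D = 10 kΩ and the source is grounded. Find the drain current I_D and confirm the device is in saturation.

I_D ≈ 0.31 mA

V_G = V_DD·R_2/(R_1+R_2) = 9.6×120/590 = 1.95 V. With the source grounded, V_GS = V_G = 1.95 V.
Assume saturation: I_D = (k_n/2)(V_GS − V_t)² = (1.1/2)×(1.95 − 1.2)² = 0.55×0.753² = 0.311 mA.
V_DS = V_DD − I_D·R_D = 9.6 − 0.311×10 = 6.49 V.
Saturation requires V_DS ≥ V_GS − V_t = 0.753 V; 6.49 ≥ 0.753 ✓.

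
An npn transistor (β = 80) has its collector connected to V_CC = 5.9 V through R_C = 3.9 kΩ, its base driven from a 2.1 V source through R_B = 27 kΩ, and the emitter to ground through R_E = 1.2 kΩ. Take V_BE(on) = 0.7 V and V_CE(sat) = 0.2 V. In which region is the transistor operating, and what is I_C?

active; I_C ≈ 0.9 mA

Assume active. Base-emitter loop: I_B = (V_BB − V_BE)/(R_B + (β+1)R_E) = (2.1 − 0.7)/(27 + 81×1.2) = 0.0113 mA.
I_C = β·I_B = 80×0.0113 = 0.902 mA.
V_CE = V_CC − I_C·R_C − I_E·R_E = 5.9 − 0.902×3.9 − 0.913×1.2 = 1.29 V > V_CE(sat), so the active-region assumption holds.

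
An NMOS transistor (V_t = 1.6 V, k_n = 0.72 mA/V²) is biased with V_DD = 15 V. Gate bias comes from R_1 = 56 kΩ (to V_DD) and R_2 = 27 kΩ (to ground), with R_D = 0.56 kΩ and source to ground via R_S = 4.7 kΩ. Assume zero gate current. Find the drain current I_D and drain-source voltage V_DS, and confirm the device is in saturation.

I_D ≈ 0.46 mA, V_DS ≈ 13 V

V_G = V_DD·R_2/(R_1+R_2) = 15×27/83 = 4.88 V.
Assume saturation: I_D = (k_n/2)(V_GS − V_t)² with V_GS = V_G − I_D·R_S = 4.88 − 4.7·I_D.
Substituting gives 7.95·I_D² − 12.1·I_D + 3.87 = 0, with roots I_D = 0.458 or 1.06 mA.
The root I_D = 1.06 mA gives V_GS = -0.119 V ≤ V_t, so take I_D = 0.458 mA.
Then V_GS = 2.73 V and V_DS = V_DD − I_D(R_D+R_S) = 15 − 0.458×5.26 = 12.6 V.
Saturation requires V_DS ≥ V_GS − V_t = 1.13 V; 12.6 ≥ 1.13 ✓.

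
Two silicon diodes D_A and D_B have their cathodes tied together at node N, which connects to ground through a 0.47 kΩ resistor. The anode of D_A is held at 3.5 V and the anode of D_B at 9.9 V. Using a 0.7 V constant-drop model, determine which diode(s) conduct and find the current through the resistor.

Only D_B conducts; I_R ≈ 20 mA

Assume both conduct. Then node N would need to be at both 3.5−0.7 = 2.8 V and 9.9−0.7 = 9.2 V, which is impossible.
Assume only D_B conducts: V_N = 9.9 − 0.7 = 9.2 V, so I_R = 9.2/0.47 = 19.6 mA.
Check D_A: its anode-to-cathode voltage is 3.5 − 9.2 = -5.7 V < 0.7 V, so it is off. The assumption is consistent.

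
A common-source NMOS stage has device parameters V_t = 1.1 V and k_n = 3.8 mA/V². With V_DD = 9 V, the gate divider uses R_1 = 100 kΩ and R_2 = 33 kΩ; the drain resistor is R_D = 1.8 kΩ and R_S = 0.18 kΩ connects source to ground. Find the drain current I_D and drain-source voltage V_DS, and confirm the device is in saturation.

V_G = V_DD·R_2/(R_1+R_2) = 9×33/133 = 2.23 V.
Assume saturation: I_D = (k_n/2)(V_GS − V_t)² with V_GS = V_G − I_D·R_S = 2.23 − 0.18·I_D.
Substituting gives 0.0616·I_D² − 1.78·I_D + 2.44 = 0, with roots I_D = 1.45 or 27.4 mA.
The root I_D = 27.4 mA gives V_GS = -2.7 V ≤ V_t, so take I_D = 1.45 mA.
Then V_GS = 1.97 V and V_DS = V_DD − I_D(R_D+R_S) = 9 − 1.45×1.98 = 6.14 V.
Saturation requires V_DS ≥ V_GS − V_t = 0.873 V; 6.14 ≥ 0.873 ✓.

I_D ≈ 1.4 mA, V_DS ≈ 6.1 V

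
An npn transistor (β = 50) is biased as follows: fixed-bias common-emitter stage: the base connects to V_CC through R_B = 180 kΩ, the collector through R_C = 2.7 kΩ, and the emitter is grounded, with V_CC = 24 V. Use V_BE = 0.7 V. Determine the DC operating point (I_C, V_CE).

Base loop: V_CC = I_B·R_B + V_BE, so I_B = (24 − 0.7)/180 kΩ = 0.129 mA.
In the active region I_C = β·I_B = 50 × 0.129 = 6.47 mA.
Collector loop: V_CE = V_CC − I_C·R_C = 24 − 6.47×2.7 = 6.52 V.
Since V_CE = 6.52 V > V_CE(sat) ≈ 0.2 V, the transistor is in the active region as assumed.

I_C ≈ 6.5 mA, V_CE ≈ 6.5 V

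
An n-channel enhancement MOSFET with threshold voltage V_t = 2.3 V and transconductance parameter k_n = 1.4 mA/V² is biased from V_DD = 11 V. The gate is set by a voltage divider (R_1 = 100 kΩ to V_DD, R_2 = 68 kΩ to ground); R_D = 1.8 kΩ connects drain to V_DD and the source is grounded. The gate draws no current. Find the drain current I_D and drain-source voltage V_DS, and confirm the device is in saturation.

I_D ≈ 3.2 mA, V_DS ≈ 5.2 V

V_G = V_DD·R_2/(R_1+R_2) = 11×68/168 = 4.45 V. With the source grounded, V_GS = V_G = 4.45 V.
Assume saturation: I_D = (k_n/2)(V_GS − V_t)² = (1.4/2)×(4.45 − 2.3)² = 0.7×2.15² = 3.24 mA.
V_DS = V_DD − I_D·R_D = 11 − 3.24×1.8 = 5.16 V.
Saturation requires V_DS ≥ V_GS − V_t = 2.15 V; 5.16 ≥ 2.15 ✓.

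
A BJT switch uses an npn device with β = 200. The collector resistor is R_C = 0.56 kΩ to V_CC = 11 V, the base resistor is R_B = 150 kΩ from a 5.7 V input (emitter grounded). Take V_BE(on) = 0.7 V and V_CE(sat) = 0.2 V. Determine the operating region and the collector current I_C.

Assume active. Base-emitter loop: I_B = (V_BB − V_BE)/R_B = (5.7 − 0.7)/150 = 0.0333 mA.
I_C = β·I_B = 200×0.0333 = 6.67 mA.
V_CE = V_CC − I_C·R_C = 11 − 6.67×0.56 = 7.27 V > V_CE(sat), so the active-region assumption holds.

active; I_C ≈ 6.7 mA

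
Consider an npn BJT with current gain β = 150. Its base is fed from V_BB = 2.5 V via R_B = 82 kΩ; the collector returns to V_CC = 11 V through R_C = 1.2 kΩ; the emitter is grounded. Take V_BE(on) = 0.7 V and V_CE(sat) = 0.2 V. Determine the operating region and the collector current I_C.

active; I_C ≈ 3.3 mA

Assume active. Base-emitter loop: I_B = (V_BB − V_BE)/R_B = (2.5 − 0.7)/82 = 0.022 mA.
I_C = β·I_B = 150×0.022 = 3.29 mA.
V_CE = V_CC − I_C·R_C = 11 − 3.29×1.2 = 7.05 V > V_CE(sat), so the active-region assumption holds.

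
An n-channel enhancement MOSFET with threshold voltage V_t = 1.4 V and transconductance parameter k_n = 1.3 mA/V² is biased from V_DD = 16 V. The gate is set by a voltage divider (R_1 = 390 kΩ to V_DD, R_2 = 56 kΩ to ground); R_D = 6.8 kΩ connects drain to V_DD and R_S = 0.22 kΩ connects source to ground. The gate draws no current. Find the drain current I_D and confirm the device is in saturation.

V_G = V_DD·R_2/(R_1+R_2) = 16×56/446 = 2.01 V.
Assume saturation: I_D = (k_n/2)(V_GS − V_t)² with V_GS = V_G − I_D·R_S = 2.01 − 0.22·I_D.
Substituting gives 0.0315·I_D² − 1.17·I_D + 0.241 = 0, with roots I_D = 0.206 or 37.1 mA.
The root I_D = 37.1 mA gives V_GS = -6.16 V ≤ V_t, so take I_D = 0.206 mA.
Then V_GS = 1.96 V and V_DS = V_DD − I_D(R_D+R_S) = 16 − 0.206×7.02 = 14.6 V.
Saturation requires V_DS ≥ V_GS − V_t = 0.564 V; 14.6 ≥ 0.564 ✓.

I_D ≈ 0.21 mA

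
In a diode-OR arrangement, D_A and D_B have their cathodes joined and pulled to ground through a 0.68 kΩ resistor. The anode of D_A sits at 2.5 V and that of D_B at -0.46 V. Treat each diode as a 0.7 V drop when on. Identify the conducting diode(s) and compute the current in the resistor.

Assume both conduct. Then node N would need to be at both 2.5−0.7 = 1.8 V and -0.46−0.7 = -1.16 V, which is impossible.
Assume only D_A conducts: V_N = 2.5 − 0.7 = 1.8 V, so I_R = 1.8/0.68 = 2.65 mA.
Check D_B: its anode-to-cathode voltage is -0.46 − 1.8 = -2.26 V < 0.7 V, so it is off. The assumption is consistent.

Only D_A conducts; I_R ≈ 2.6 mA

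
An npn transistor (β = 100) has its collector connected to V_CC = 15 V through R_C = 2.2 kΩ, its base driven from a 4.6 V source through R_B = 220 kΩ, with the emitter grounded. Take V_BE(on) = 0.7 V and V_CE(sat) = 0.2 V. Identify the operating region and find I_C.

Assume active. Base-emitter loop: I_B = (V_BB − V_BE)/R_B = (4.6 − 0.7)/220 = 0.0177 mA.
I_C = β·I_B = 100×0.0177 = 1.77 mA.
V_CE = V_CC − I_C·R_C = 15 − 1.77×2.2 = 11.1 V > V_CE(sat), so the active-region assumption holds.

active; I_C ≈ 1.8 mA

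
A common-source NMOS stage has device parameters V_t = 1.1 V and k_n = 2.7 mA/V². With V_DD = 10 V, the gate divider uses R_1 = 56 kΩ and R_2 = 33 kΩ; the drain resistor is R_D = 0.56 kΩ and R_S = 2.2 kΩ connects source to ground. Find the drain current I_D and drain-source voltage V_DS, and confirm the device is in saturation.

I_D ≈ 0.83 mA, V_DS ≈ 7.7 V

V_G = V_DD·R_2/(R_1+R_2) = 10×33/89 = 3.71 V.
Assume saturation: I_D = (k_n/2)(V_GS − V_t)² with V_GS = V_G − I_D·R_S = 3.71 − 2.2·I_D.
Substituting gives 6.53·I_D² − 16.5·I_D + 9.18 = 0, with roots I_D = 0.829 or 1.69 mA.
The root I_D = 1.69 mA gives V_GS = -0.0204 V ≤ V_t, so take I_D = 0.829 mA.
Then V_GS = 1.88 V and V_DS = V_DD − I_D(R_D+R_S) = 10 − 0.829×2.76 = 7.71 V.
Saturation requires V_DS ≥ V_GS − V_t = 0.784 V; 7.71 ≥ 0.784 ✓.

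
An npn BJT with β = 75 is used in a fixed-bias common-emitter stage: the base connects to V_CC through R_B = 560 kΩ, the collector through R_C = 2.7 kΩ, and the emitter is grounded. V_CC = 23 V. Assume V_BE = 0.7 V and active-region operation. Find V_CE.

V_CE ≈ 15 V

Base loop: V_CC = I_B·R_B + V_BE, so I_B = (23 − 0.7)/560 kΩ = 0.0398 mA.
In the active region I_C = β·I_B = 75 × 0.0398 = 2.99 mA.
Collector loop: V_CE = V_CC − I_C·R_C = 23 − 2.99×2.7 = 14.9 V.
Since V_CE = 14.9 V > V_CE(sat) ≈ 0.2 V, the transistor is in the active region as assumed.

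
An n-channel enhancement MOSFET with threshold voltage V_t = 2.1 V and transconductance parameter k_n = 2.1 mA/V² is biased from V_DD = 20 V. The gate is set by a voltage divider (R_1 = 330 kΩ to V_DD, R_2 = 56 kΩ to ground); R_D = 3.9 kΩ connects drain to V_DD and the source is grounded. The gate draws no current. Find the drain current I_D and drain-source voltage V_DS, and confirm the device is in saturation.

I_D ≈ 0.67 mA, V_DS ≈ 17 V

V_G = V_DD·R_2/(R_1+R_2) = 20×56/386 = 2.9 V. With the source grounded, V_GS = V_G = 2.9 V.
Assume saturation: I_D = (k_n/2)(V_GS − V_t)² = (2.1/2)×(2.9 − 2.1)² = 1.05×0.802² = 0.675 mA.
V_DS = V_DD − I_D·R_D = 20 − 0.675×3.9 = 17.4 V.
Saturation requires V_DS ≥ V_GS − V_t = 0.802 V; 17.4 ≥ 0.802 ✓.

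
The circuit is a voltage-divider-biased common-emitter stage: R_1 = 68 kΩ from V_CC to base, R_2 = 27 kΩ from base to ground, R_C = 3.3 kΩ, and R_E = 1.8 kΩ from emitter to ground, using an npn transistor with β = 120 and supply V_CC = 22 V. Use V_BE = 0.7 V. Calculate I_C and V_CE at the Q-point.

Thevenize the base divider: V_Th = V_CC·R_2/(R_1+R_2) = 22×27/95 = 6.25 V, R_Th = R_1‖R_2 = 19.3 kΩ.
Base-emitter loop: V_Th = I_B·R_Th + V_BE + (β+1)I_B·R_E, so I_B = (6.25 − 0.7) / (19.3 + 121×1.8) = 0.0234 mA.
I_C = β·I_B = 120×0.0234 = 2.81 mA, and I_E = (β+1)I_B = 2.83 mA.
V_CE = V_CC − I_C·R_C − I_E·R_E = 22 − 2.81×3.3 − 2.83×1.8 = 7.63 V.
V_CE = 7.63 V > 0.2 V confirms active-region operation.

I_C ≈ 2.8 mA, V_CE ≈ 7.6 V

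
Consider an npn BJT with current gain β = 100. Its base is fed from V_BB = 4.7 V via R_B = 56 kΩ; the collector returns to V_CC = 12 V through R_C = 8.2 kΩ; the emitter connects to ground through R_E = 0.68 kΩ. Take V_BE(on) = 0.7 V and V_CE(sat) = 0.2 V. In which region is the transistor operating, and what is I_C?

Assume active: I_B = (4.7 − 0.7)/(56 + 101×0.68) = 0.0321 mA, I_C = β·I_B = 3.21 mA.
Then V_CE = 12 − 3.21×8.2 − 3.24×0.68 = -16.5 V < 0.2 V — the active assumption fails.
Re-solve with V_CE = 0.2 V. KCL at the emitter: V_E/R_E = (V_BB−0.7−V_E)/R_B + (V_CC−0.2−V_E)/R_C, giving V_E = 0.938 V.
I_C = (V_CC − 0.2 − V_E)/R_C = (11.8 − 0.938)/8.2 = 1.32 mA.
Check: I_B = (4 − 0.938)/56 = 0.0547 mA, and β·I_B = 5.47 mA > I_C, confirming saturation.

saturation; I_C ≈ 1.3 mA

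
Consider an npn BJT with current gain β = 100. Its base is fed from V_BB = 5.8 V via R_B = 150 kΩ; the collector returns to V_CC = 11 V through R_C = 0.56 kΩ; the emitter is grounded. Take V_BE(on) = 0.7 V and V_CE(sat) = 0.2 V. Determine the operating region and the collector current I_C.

active; I_C ≈ 3.4 mA

Assume active. Base-emitter loop: I_B = (V_BB − V_BE)/R_B = (5.8 − 0.7)/150 = 0.034 mA.
I_C = β·I_B = 100×0.034 = 3.4 mA.
V_CE = V_CC − I_C·R_C = 11 − 3.4×0.56 = 9.1 V > V_CE(sat), so the active-region assumption holds.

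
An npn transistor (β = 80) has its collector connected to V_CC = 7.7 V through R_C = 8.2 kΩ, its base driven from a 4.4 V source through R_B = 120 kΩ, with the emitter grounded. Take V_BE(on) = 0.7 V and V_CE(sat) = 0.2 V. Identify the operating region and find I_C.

saturation; I_C ≈ 0.91 mA

Assume active: I_B = (4.4 − 0.7)/120 = 0.0308 mA, giving I_C = β·I_B = 2.47 mA.
But then V_CE = 7.7 − 2.47×8.2 = -12.5 V < V_CE(sat) = 0.2 V — impossible in the active region.
So the transistor is saturated. With V_CE = 0.2 V, I_C = (V_CC − 0.2)/R_C = 7.5/8.2 = 0.915 mA.
Check: β·I_B = 2.47 mA > I_C = 0.915 mA, confirming saturation.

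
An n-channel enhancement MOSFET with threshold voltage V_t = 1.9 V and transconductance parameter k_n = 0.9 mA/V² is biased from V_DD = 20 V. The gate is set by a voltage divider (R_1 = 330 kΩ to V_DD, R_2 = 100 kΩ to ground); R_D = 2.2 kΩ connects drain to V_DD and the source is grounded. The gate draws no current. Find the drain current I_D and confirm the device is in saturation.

V_G = V_DD·R_2/(R_1+R_2) = 20×100/430 = 4.65 V. With the source grounded, V_GS = V_G = 4.65 V.
Assume saturation: I_D = (k_n/2)(V_GS − V_t)² = (0.9/2)×(4.65 − 1.9)² = 0.45×2.75² = 3.41 mA.
V_DS = V_DD − I_D·R_D = 20 − 3.41×2.2 = 12.5 V.
Saturation requires V_DS ≥ V_GS − V_t = 2.75 V; 12.5 ≥ 2.75 ✓.

I_D ≈ 3.4 mA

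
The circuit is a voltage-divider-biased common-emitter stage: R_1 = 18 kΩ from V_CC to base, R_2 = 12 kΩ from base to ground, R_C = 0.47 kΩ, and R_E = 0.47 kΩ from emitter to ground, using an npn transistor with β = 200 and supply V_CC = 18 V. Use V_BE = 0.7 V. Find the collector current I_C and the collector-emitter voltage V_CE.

I_C ≈ 13 mA, V_CE ≈ 6 V

Thevenize the base divider: V_Th = V_CC·R_2/(R_1+R_2) = 18×12/30 = 7.2 V, R_Th = R_1‖R_2 = 7.2 kΩ.
Base-emitter loop: V_Th = I_B·R_Th + V_BE + (β+1)I_B·R_E, so I_B = (7.2 − 0.7) / (7.2 + 201×0.47) = 0.0639 mA.
I_C = β·I_B = 200×0.0639 = 12.8 mA, and I_E = (β+1)I_B = 12.9 mA.
V_CE = V_CC − I_C·R_C − I_E·R_E = 18 − 12.8×0.47 − 12.9×0.47 = 5.95 V.
V_CE = 5.95 V > 0.2 V confirms active-region operation.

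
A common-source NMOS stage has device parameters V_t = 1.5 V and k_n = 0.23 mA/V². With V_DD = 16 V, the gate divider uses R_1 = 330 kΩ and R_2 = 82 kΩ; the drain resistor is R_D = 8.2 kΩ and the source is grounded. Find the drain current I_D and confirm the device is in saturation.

I_D ≈ 0.33 mA

V_G = V_DD·R_2/(R_1+R_2) = 16×82/412 = 3.18 V. With the source grounded, V_GS = V_G = 3.18 V.
Assume saturation: I_D = (k_n/2)(V_GS − V_t)² = (0.23/2)×(3.18 − 1.5)² = 0.115×1.68² = 0.326 mA.
V_DS = V_DD − I_D·R_D = 16 − 0.326×8.2 = 13.3 V.
Saturation requires V_DS ≥ V_GS − V_t = 1.68 V; 13.3 ≥ 1.68 ✓.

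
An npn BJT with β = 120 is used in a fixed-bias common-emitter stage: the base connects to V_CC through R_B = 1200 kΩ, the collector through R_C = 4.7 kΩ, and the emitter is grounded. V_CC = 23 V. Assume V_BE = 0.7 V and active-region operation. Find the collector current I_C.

Base loop: V_CC = I_B·R_B + V_BE, so I_B = (23 − 0.7)/1200 kΩ = 0.0186 mA.
In the active region I_C = β·I_B = 120 × 0.0186 = 2.23 mA.
Collector loop: V_CE = V_CC − I_C·R_C = 23 − 2.23×4.7 = 12.5 V.
Since V_CE = 12.5 V > V_CE(sat) ≈ 0.2 V, the transistor is in the active region as assumed.

I_C ≈ 2.2 mA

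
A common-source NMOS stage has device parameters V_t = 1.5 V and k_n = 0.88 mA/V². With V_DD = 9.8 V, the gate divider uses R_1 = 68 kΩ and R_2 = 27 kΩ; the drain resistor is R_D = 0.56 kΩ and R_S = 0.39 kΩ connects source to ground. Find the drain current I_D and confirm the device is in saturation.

I_D ≈ 0.52 mA

V_G = V_DD·R_2/(R_1+R_2) = 9.8×27/95 = 2.79 V.
Assume saturation: I_D = (k_n/2)(V_GS − V_t)² with V_GS = V_G − I_D·R_S = 2.79 − 0.39·I_D.
Substituting gives 0.0669·I_D² − 1.44·I_D + 0.727 = 0, with roots I_D = 0.517 or 21 mA.
The root I_D = 21 mA gives V_GS = -5.41 V ≤ V_t, so take I_D = 0.517 mA.
Then V_GS = 2.58 V and V_DS = V_DD − I_D(R_D+R_S) = 9.8 − 0.517×0.95 = 9.31 V.
Saturation requires V_DS ≥ V_GS − V_t = 1.08 V; 9.31 ≥ 1.08 ✓.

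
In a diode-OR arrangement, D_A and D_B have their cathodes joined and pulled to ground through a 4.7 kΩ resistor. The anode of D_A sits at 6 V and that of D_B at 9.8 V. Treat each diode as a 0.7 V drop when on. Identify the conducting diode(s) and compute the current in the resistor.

Only D_B conducts; I_R ≈ 1.9 mA

Assume both conduct. Then node N would need to be at both 6−0.7 = 5.3 V and 9.8−0.7 = 9.1 V, which is impossible.
Assume only D_B conducts: V_N = 9.8 − 0.7 = 9.1 V, so I_R = 9.1/4.7 = 1.94 mA.
Check D_A: its anode-to-cathode voltage is 6 − 9.1 = -3.1 V < 0.7 V, so it is off. The assumption is consistent.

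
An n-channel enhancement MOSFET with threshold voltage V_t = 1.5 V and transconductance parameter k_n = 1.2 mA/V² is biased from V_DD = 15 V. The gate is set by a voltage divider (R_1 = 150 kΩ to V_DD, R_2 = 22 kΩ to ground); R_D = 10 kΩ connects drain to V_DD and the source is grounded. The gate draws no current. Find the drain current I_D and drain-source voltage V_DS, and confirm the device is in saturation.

I_D ≈ 0.11 mA, V_DS ≈ 14 V

V_G = V_DD·R_2/(R_1+R_2) = 15×22/172 = 1.92 V. With the source grounded, V_GS = V_G = 1.92 V.
Assume saturation: I_D = (k_n/2)(V_GS − V_t)² = (1.2/2)×(1.92 − 1.5)² = 0.6×0.419² = 0.105 mA.
V_DS = V_DD − I_D·R_D = 15 − 0.105×10 = 13.9 V.
Saturation requires V_DS ≥ V_GS − V_t = 0.419 V; 13.9 ≥ 0.419 ✓.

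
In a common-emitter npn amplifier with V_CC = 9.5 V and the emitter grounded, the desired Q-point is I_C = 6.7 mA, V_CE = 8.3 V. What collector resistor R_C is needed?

Collector loop: V_CC = I_C·R_C + V_CE.
R_C = (V_CC − V_CE)/I_C = (9.5 − 8.3)/6.7 = 0.179 kΩ.

R_C ≈ 0.18 kΩ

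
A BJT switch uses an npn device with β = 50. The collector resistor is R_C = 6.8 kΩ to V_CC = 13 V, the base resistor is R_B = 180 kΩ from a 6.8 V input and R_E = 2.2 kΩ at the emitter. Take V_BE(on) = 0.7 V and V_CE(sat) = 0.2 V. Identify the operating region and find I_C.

active; I_C ≈ 1 mA

Assume active. Base-emitter loop: I_B = (V_BB − V_BE)/(R_B + (β+1)R_E) = (6.8 − 0.7)/(180 + 51×2.2) = 0.0209 mA.
I_C = β·I_B = 50×0.0209 = 1.04 mA.
V_CE = V_CC − I_C·R_C − I_E·R_E = 13 − 1.04×6.8 − 1.06×2.2 = 3.56 V > V_CE(sat), so the active-region assumption holds.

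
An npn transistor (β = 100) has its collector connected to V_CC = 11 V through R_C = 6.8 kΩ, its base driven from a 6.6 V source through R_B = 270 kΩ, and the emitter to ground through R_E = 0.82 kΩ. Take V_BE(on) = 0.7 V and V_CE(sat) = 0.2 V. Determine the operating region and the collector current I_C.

Assume active: I_B = (6.6 − 0.7)/(270 + 101×0.82) = 0.0167 mA, I_C = β·I_B = 1.67 mA.
Then V_CE = 11 − 1.67×6.8 − 1.69×0.82 = -1.76 V < 0.2 V — the active assumption fails.
Re-solve with V_CE = 0.2 V. KCL at the emitter: V_E/R_E = (V_BB−0.7−V_E)/R_B + (V_CC−0.2−V_E)/R_C, giving V_E = 1.18 V.
I_C = (V_CC − 0.2 − V_E)/R_C = (10.8 − 1.18)/6.8 = 1.42 mA.
Check: I_B = (5.9 − 1.18)/270 = 0.0175 mA, and β·I_B = 1.75 mA > I_C, confirming saturation.

saturation; I_C ≈ 1.4 mA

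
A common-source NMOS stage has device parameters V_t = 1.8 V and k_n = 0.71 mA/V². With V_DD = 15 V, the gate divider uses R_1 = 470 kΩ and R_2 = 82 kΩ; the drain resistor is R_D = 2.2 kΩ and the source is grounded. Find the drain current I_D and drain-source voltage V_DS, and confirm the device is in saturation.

I_D ≈ 0.065 mA, V_DS ≈ 15 V

V_G = V_DD·R_2/(R_1+R_2) = 15×82/552 = 2.23 V. With the source grounded, V_GS = V_G = 2.23 V.
Assume saturation: I_D = (k_n/2)(V_GS − V_t)² = (0.71/2)×(2.23 − 1.8)² = 0.355×0.428² = 0.0651 mA.
V_DS = V_DD − I_D·R_D = 15 − 0.0651×2.2 = 14.9 V.
Saturation requires V_DS ≥ V_GS − V_t = 0.428 V; 14.9 ≥ 0.428 ✓.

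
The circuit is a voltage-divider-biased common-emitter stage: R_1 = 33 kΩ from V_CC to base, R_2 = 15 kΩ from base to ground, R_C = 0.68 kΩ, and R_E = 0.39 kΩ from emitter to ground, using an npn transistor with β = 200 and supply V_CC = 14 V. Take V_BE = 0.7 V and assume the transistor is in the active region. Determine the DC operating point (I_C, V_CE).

I_C ≈ 8.3 mA, V_CE ≈ 5.1 V

Thevenize the base divider: V_Th = V_CC·R_2/(R_1+R_2) = 14×15/48 = 4.38 V, R_Th = R_1‖R_2 = 10.3 kΩ.
Base-emitter loop: V_Th = I_B·R_Th + V_BE + (β+1)I_B·R_E, so I_B = (4.38 − 0.7) / (10.3 + 201×0.39) = 0.0414 mA.
I_C = β·I_B = 200×0.0414 = 8.29 mA, and I_E = (β+1)I_B = 8.33 mA.
V_CE = V_CC − I_C·R_C − I_E·R_E = 14 − 8.29×0.68 − 8.33×0.39 = 5.12 V.
V_CE = 5.12 V > 0.2 V confirms active-region operation.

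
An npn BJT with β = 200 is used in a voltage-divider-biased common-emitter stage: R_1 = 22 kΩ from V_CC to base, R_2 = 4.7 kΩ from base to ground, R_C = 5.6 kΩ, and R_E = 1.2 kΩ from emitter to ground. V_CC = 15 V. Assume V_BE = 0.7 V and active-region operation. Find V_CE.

Thevenize the base divider: V_Th = V_CC·R_2/(R_1+R_2) = 15×4.7/26.7 = 2.64 V, R_Th = R_1‖R_2 = 3.87 kΩ.
Base-emitter loop: V_Th = I_B·R_Th + V_BE + (β+1)I_B·R_E, so I_B = (2.64 − 0.7) / (3.87 + 201×1.2) = 0.00792 mA.
I_C = β·I_B = 200×0.00792 = 1.58 mA, and I_E = (β+1)I_B = 1.59 mA.
V_CE = V_CC − I_C·R_C − I_E·R_E = 15 − 1.58×5.6 − 1.59×1.2 = 4.22 V.
V_CE = 4.22 V > 0.2 V confirms active-region operation.

V_CE ≈ 4.2 V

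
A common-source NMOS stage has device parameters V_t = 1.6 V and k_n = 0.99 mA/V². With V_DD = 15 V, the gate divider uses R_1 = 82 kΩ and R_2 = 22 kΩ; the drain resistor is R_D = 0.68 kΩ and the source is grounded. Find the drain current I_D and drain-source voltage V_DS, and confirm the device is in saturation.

I_D ≈ 1.2 mA, V_DS ≈ 14 V

V_G = V_DD·R_2/(R_1+R_2) = 15×22/104 = 3.17 V. With the source grounded, V_GS = V_G = 3.17 V.
Assume saturation: I_D = (k_n/2)(V_GS − V_t)² = (0.99/2)×(3.17 − 1.6)² = 0.495×1.57² = 1.22 mA.
V_DS = V_DD − I_D·R_D = 15 − 1.22×0.68 = 14.2 V.
Saturation requires V_DS ≥ V_GS − V_t = 1.57 V; 14.2 ≥ 1.57 ✓.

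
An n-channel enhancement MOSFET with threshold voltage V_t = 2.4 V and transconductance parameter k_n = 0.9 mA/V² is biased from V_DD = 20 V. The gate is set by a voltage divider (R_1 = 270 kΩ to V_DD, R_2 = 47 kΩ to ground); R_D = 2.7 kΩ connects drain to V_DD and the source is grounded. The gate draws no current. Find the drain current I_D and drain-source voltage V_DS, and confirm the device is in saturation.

V_G = V_DD·R_2/(R_1+R_2) = 20×47/317 = 2.97 V. With the source grounded, V_GS = V_G = 2.97 V.
Assume saturation: I_D = (k_n/2)(V_GS − V_t)² = (0.9/2)×(2.97 − 2.4)² = 0.45×0.565² = 0.144 mA.
V_DS = V_DD − I_D·R_D = 20 − 0.144×2.7 = 19.6 V.
Saturation requires V_DS ≥ V_GS − V_t = 0.565 V; 19.6 ≥ 0.565 ✓.

I_D ≈ 0.14 mA, V_DS ≈ 20 V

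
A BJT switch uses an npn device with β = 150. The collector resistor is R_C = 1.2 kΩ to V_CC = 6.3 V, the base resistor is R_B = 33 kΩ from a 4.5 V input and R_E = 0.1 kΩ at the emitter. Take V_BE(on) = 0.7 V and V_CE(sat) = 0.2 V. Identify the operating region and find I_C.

saturation; I_C ≈ 4.7 mA

Assume active: I_B = (4.5 − 0.7)/(33 + 151×0.1) = 0.079 mA, I_C = β·I_B = 11.9 mA.
Then V_CE = 6.3 − 11.9×1.2 − 11.9×0.1 = -9.11 V < 0.2 V — the active assumption fails.
Re-solve with V_CE = 0.2 V. KCL at the emitter: V_E/R_E = (V_BB−0.7−V_E)/R_B + (V_CC−0.2−V_E)/R_C, giving V_E = 0.479 V.
I_C = (V_CC − 0.2 − V_E)/R_C = (6.1 − 0.479)/1.2 = 4.68 mA.
Check: I_B = (3.8 − 0.479)/33 = 0.101 mA, and β·I_B = 15.1 mA > I_C, confirming saturation.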